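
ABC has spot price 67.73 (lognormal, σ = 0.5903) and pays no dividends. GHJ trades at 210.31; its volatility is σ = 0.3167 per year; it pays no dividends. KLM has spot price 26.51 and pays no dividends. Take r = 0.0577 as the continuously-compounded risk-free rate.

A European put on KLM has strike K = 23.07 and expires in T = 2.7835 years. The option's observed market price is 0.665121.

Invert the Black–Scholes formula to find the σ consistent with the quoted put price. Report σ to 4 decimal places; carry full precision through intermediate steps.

At σ = 0.1902 the Black–Scholes value reproduces the quote:
σ√T = 0.1902·√2.7835 = 0.317326
d₁ = (ln(S/K) + (r+σ²/2)T) / (σ√T) = (ln(26.51/23.07) + (0.0577+0.1902²/2)·2.7835) / 0.317326 = (0.138989 + 0.210956) / 0.317326 = 1.102792
d₂ = d₁ − σ√T = 1.102792 − 0.317326 = 0.785466
e^{−rT} = 0.851626
N(−d₁) = 0.135059,  N(−d₂) = 0.216090
V = K·e^{−rT}·N(−d₂) − S·N(−d₁) = 4.245529 − 3.580408 = 0.665121 (the quoted price), and the Black–Scholes price is strictly increasing in σ, so σ is unique

sigma = 0.1902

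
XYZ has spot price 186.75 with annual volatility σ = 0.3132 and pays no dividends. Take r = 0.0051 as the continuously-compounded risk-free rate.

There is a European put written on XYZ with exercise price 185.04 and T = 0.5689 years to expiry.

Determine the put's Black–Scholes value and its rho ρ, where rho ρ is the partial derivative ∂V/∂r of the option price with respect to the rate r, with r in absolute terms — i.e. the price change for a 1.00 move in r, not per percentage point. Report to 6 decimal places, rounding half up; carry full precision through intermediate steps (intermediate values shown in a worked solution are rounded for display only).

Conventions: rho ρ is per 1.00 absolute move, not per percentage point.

price = 16.353212
ρ = -55.281243

σ√T = 0.3132·√0.5689 = 0.236233
d₁ = (ln(S/K) + (r+σ²/2)T) / (σ√T) = (ln(186.75/185.04) + (0.0051+0.3132²/2)·0.5689) / 0.236233 = (0.009199 + 0.030804) / 0.236233 = 0.169338
d₂ = d₁ − σ√T = 0.169338 − 0.236233 = -0.066895
e^{−rT} = 0.997103
N(−d₁) = 0.432765,  N(−d₂) = 0.526667
Put price V = K·e^{−rT}·N(−d₂) − S·N(−d₁) = 97.172163 − 80.818951 = 16.353212
ρ = −K·T·e^{−rT}·N(−d₂) = -55.281243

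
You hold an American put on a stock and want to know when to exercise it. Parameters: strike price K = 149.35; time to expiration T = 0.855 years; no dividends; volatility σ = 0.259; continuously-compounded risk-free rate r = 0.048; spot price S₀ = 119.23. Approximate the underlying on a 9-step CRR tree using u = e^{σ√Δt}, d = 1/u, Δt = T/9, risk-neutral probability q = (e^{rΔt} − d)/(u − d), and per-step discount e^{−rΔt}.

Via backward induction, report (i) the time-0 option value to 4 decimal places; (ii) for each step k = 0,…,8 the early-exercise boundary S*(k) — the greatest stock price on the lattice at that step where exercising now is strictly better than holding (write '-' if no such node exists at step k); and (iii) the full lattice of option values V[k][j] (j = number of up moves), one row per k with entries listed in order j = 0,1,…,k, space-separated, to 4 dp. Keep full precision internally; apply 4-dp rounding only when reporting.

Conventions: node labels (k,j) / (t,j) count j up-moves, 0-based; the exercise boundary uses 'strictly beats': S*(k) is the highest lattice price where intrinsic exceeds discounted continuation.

price = 30.5806
boundary = - 110.0820 101.6358 110.0820 119.2300 110.0820 119.2300 129.1383 119.2300
tree:
30.5806
39.2680 22.4635
47.7142 30.2351 15.1580
55.5123 39.2680 21.7810 8.8963
62.7121 47.7142 30.1200 13.9213 4.1222
69.3594 55.5123 39.2680 20.9774 7.2303 1.1568
75.4968 62.7121 47.7142 30.1200 12.3342 2.3650 0.0000
81.1632 69.3594 55.5123 39.2680 20.2117 4.8353 0.0000 0.0000
86.3949 75.4968 62.7121 47.7142 30.1200 9.8859 0.0000 0.0000 0.0000
91.2252 81.1632 69.3594 55.5123 39.2680 20.2117 0.0000 0.0000 0.0000 0.0000

Δt=0.09500  u=1.08310  d=0.92327  q=0.50865  discount=0.99545
step 9 (expiry): payoffs max(K−S,0) = 91.2252 81.1632 69.3594 55.5123 39.2680 20.2117 0.0000 0.0000 0.0000 0.0000
step 8: (k=8,j=0): S=62.9551, K−S=86.3949, hold=85.7155 ⇒ V=86.3949 exercise | (k=8,j=1): S=73.8532, K−S=75.4968, hold=74.8173 ⇒ V=75.4968 exercise | (k=8,j=2): S=86.6379, K−S=62.7121, hold=62.0326 ⇒ V=62.7121 exercise | (k=8,j=3): S=101.6358, K−S=47.7142, hold=47.0347 ⇒ V=47.7142 exercise | (k=8,j=4): S=119.2300, K−S=30.1200, hold=29.4405 ⇒ V=30.1200 exercise | (k=8,j=5): S=139.8699, K−S=9.4801, hold=9.8859 ⇒ V=9.8859 continue | (k=8,j=6): S=164.0828, K−S=0.0000, hold=0.0000 ⇒ V=0.0000 continue | (k=8,j=7): S=192.4871, K−S=0.0000, hold=0.0000 ⇒ V=0.0000 continue | (k=8,j=8): S=225.8086, K−S=0.0000, hold=0.0000 ⇒ V=0.0000 continue  boundary S*=119.2300
step 7: (k=7,j=0): S=68.1868, K−S=81.1632, hold=80.4838 ⇒ V=81.1632 exercise | (k=7,j=1): S=79.9906, K−S=69.3594, hold=68.6800 ⇒ V=69.3594 exercise | (k=7,j=2): S=93.8377, K−S=55.5123, hold=54.8328 ⇒ V=55.5123 exercise | (k=7,j=3): S=110.0820, K−S=39.2680, hold=38.5885 ⇒ V=39.2680 exercise | (k=7,j=4): S=129.1383, K−S=20.2117, hold=19.7377 ⇒ V=20.2117 exercise | (k=7,j=5): S=151.4934, K−S=0.0000, hold=4.8353 ⇒ V=4.8353 continue | (k=7,j=6): S=177.7184, K−S=0.0000, hold=0.0000 ⇒ V=0.0000 continue | (k=7,j=7): S=208.4832, K−S=0.0000, hold=0.0000 ⇒ V=0.0000 continue  boundary S*=129.1383
step 6: (k=6,j=0): S=73.8532, K−S=75.4968, hold=74.8173 ⇒ V=75.4968 exercise | (k=6,j=1): S=86.6379, K−S=62.7121, hold=62.0326 ⇒ V=62.7121 exercise | (k=6,j=2): S=101.6358, K−S=47.7142, hold=47.0347 ⇒ V=47.7142 exercise | (k=6,j=3): S=119.2300, K−S=30.1200, hold=29.4405 ⇒ V=30.1200 exercise | (k=6,j=4): S=139.8699, K−S=9.4801, hold=12.3342 ⇒ V=12.3342 continue | (k=6,j=5): S=164.0828, K−S=0.0000, hold=2.3650 ⇒ V=2.3650 continue | (k=6,j=6): S=192.4871, K−S=0.0000, hold=0.0000 ⇒ V=0.0000 continue  boundary S*=119.2300
step 5: (k=5,j=0): S=79.9906, K−S=69.3594, hold=68.6800 ⇒ V=69.3594 exercise | (k=5,j=1): S=93.8377, K−S=55.5123, hold=54.8328 ⇒ V=55.5123 exercise | (k=5,j=2): S=110.0820, K−S=39.2680, hold=38.5885 ⇒ V=39.2680 exercise | (k=5,j=3): S=129.1383, K−S=20.2117, hold=20.9774 ⇒ V=20.9774 continue | (k=5,j=4): S=151.4934, K−S=0.0000, hold=7.2303 ⇒ V=7.2303 continue | (k=5,j=5): S=177.7184, K−S=0.0000, hold=1.1568 ⇒ V=1.1568 continue  boundary S*=110.0820
step 4: (k=4,j=0): S=86.6379, K−S=62.7121, hold=62.0326 ⇒ V=62.7121 exercise | (k=4,j=1): S=101.6358, K−S=47.7142, hold=47.0347 ⇒ V=47.7142 exercise | (k=4,j=2): S=119.2300, K−S=30.1200, hold=29.8282 ⇒ V=30.1200 exercise | (k=4,j=3): S=139.8699, K−S=9.4801, hold=13.9213 ⇒ V=13.9213 continue | (k=4,j=4): S=164.0828, K−S=0.0000, hold=4.1222 ⇒ V=4.1222 continue  boundary S*=119.2300
step 3: (k=3,j=0): S=93.8377, K−S=55.5123, hold=54.8328 ⇒ V=55.5123 exercise | (k=3,j=1): S=110.0820, K−S=39.2680, hold=38.5885 ⇒ V=39.2680 exercise | (k=3,j=2): S=129.1383, K−S=20.2117, hold=21.7810 ⇒ V=21.7810 continue | (k=3,j=3): S=151.4934, K−S=0.0000, hold=8.8963 ⇒ V=8.8963 continue  boundary S*=110.0820
step 2: (k=2,j=0): S=101.6358, K−S=47.7142, hold=47.0347 ⇒ V=47.7142 exercise | (k=2,j=1): S=119.2300, K−S=30.1200, hold=30.2351 ⇒ V=30.2351 continue | (k=2,j=2): S=139.8699, K−S=9.4801, hold=15.1580 ⇒ V=15.1580 continue  boundary S*=101.6358
step 1: (k=1,j=0): S=110.0820, K−S=39.2680, hold=38.6468 ⇒ V=39.2680 exercise | (k=1,j=1): S=129.1383, K−S=20.2117, hold=22.4635 ⇒ V=22.4635 continue  boundary S*=110.0820
step 0: (k=0,j=0): S=119.2300, K−S=30.1200, hold=30.5806 ⇒ V=30.5806 continue  boundary S*=-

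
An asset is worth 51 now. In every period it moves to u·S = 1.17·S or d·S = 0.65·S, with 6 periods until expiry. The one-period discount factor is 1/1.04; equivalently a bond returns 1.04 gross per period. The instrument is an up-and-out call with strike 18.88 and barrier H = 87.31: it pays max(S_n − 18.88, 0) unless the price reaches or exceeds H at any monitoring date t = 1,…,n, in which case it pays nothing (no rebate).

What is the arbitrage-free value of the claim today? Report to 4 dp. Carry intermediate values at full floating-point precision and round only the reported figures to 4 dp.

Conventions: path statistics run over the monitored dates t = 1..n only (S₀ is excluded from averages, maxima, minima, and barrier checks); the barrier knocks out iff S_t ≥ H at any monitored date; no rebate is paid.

price = 15.1637

Set p* = 0.7500 (from d < R < u); the path-dependent value is the discounted p*-expectation over all price paths.
Enumerate all 2^6 = 64 price paths (U = up ×1.17, D = down ×0.65); each path with k up-moves has probability p*^k·(1−p*)^(6−k).
DDDDDD: M=33.1500, payoff=0.0000, prob=0.000244
UDDDDD: M=59.6700, payoff=0.0000, prob=0.000732
DUDDDD: M=38.7855, payoff=0.0000, prob=0.000732
UUDDDD: M=69.8139, payoff=0.0000, prob=0.002197
DDUDDD: M=33.1500, payoff=0.0000, prob=0.000732
UDUDDD: M=59.6700, payoff=0.0000, prob=0.002197
DUUDDD: M=45.3790, payoff=0.0000, prob=0.002197
UUUDDD: M=81.6823, payoff=3.5520, prob=0.006592
DDDUDD: M=33.1500, payoff=0.0000, prob=0.000732
UDDUDD: M=59.6700, payoff=0.0000, prob=0.002197
DUDUDD: M=38.7855, payoff=0.0000, prob=0.002197
UUDUDD: M=69.8139, payoff=3.5520, prob=0.006592
DDUUDD: M=33.1500, payoff=0.0000, prob=0.002197
UDUUDD: M=59.6700, payoff=3.5520, prob=0.006592
DUUUDD: M=53.0935, payoff=3.5520, prob=0.006592
UUUUDD: M=95.5682, payoff=0.0000, prob=0.019775
DDDDUD: M=33.1500, payoff=0.0000, prob=0.000732
UDDDUD: M=59.6700, payoff=0.0000, prob=0.002197
DUDDUD: M=38.7855, payoff=0.0000, prob=0.002197
UUDDUD: M=69.8139, payoff=3.5520, prob=0.006592
DDUDUD: M=33.1500, payoff=0.0000, prob=0.002197
UDUDUD: M=59.6700, payoff=3.5520, prob=0.006592
DUUDUD: M=45.3790, payoff=3.5520, prob=0.006592
UUUDUD: M=81.6823, payoff=21.4976, prob=0.019775
DDDUUD: M=33.1500, payoff=0.0000, prob=0.002197
UDDUUD: M=59.6700, payoff=3.5520, prob=0.006592
DUDUUD: M=38.7855, payoff=3.5520, prob=0.006592
UUDUUD: M=69.8139, payoff=21.4976, prob=0.019775
DDUUUD: M=34.5108, payoff=3.5520, prob=0.006592
UDUUUD: M=62.1194, payoff=21.4976, prob=0.019775
DUUUUD: M=62.1194, payoff=21.4976, prob=0.019775
UUUUUD: M=111.8148, payoff=0.0000, prob=0.059326
DDDDDU: M=33.1500, payoff=0.0000, prob=0.000732
UDDDDU: M=59.6700, payoff=0.0000, prob=0.002197
DUDDDU: M=38.7855, payoff=0.0000, prob=0.002197
UUDDDU: M=69.8139, payoff=3.5520, prob=0.006592
DDUDDU: M=33.1500, payoff=0.0000, prob=0.002197
UDUDDU: M=59.6700, payoff=3.5520, prob=0.006592
DUUDDU: M=45.3790, payoff=3.5520, prob=0.006592
UUUDDU: M=81.6823, payoff=21.4976, prob=0.019775
DDDUDU: M=33.1500, payoff=0.0000, prob=0.002197
UDDUDU: M=59.6700, payoff=3.5520, prob=0.006592
DUDUDU: M=38.7855, payoff=3.5520, prob=0.006592
UUDUDU: M=69.8139, payoff=21.4976, prob=0.019775
DDUUDU: M=33.1500, payoff=3.5520, prob=0.006592
UDUUDU: M=59.6700, payoff=21.4976, prob=0.019775
DUUUDU: M=53.0935, payoff=21.4976, prob=0.019775
UUUUDU: M=95.5682, payoff=0.0000, prob=0.059326
DDDDUU: M=33.1500, payoff=0.0000, prob=0.002197
UDDDUU: M=59.6700, payoff=3.5520, prob=0.006592
DUDDUU: M=38.7855, payoff=3.5520, prob=0.006592
UUDDUU: M=69.8139, payoff=21.4976, prob=0.019775
DDUDUU: M=33.1500, payoff=3.5520, prob=0.006592
UDUDUU: M=59.6700, payoff=21.4976, prob=0.019775
DUUDUU: M=45.3790, payoff=21.4976, prob=0.019775
UUUDUU: M=81.6823, payoff=53.7997, prob=0.059326
DDDUUU: M=33.1500, payoff=3.5520, prob=0.006592
UDDUUU: M=59.6700, payoff=21.4976, prob=0.019775
DUDUUU: M=40.3776, payoff=21.4976, prob=0.019775
UUDUUU: M=72.6797, payoff=53.7997, prob=0.059326
DDUUUU: M=40.3776, payoff=21.4976, prob=0.019775
UDUUUU: M=72.6797, payoff=53.7997, prob=0.059326
DUUUUU: M=72.6797, payoff=53.7997, prob=0.059326
UUUUUU: M=130.8234, payoff=0.0000, prob=0.177979
Price = Σ prob·payoff / R^6 = 19.186914 / 1.265319 = 15.1637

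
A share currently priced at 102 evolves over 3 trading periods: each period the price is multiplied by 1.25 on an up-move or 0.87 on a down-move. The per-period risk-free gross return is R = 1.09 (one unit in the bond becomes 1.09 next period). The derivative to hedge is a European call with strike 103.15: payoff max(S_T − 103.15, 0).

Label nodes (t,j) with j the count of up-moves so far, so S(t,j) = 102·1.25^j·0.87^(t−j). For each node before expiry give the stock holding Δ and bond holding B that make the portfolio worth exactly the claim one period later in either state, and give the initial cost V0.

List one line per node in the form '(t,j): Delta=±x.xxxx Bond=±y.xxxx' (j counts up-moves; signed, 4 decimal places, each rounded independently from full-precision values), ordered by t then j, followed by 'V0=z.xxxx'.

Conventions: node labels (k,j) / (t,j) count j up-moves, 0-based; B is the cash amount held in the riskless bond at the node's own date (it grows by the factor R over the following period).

(0,0): Delta=0.8167 Bond=-57.3005
(1,0): Delta=0.5593 Bond=-39.6120
(1,1): Delta=0.9470 Bond=-79.0725
(2,0): Delta=0.0000 Bond=0.0000
(2,1): Delta=0.8423 Bond=-74.5786
(2,2): Delta=1.0000 Bond=-94.6330
V0=26.0034

Risk-neutral probability p* = (R−d)/(u−d) = (1.09−0.87)/(1.25−0.87) = 0.5789.
Payoffs at expiry: V(3,0)=0.0000, V(3,1)=0.0000, V(3,2)=35.5062, V(3,3)=96.0687
(2,0): S=77.2038. Δ = (V_up−V_dn)/(S_up−S_dn) = (0.0000−0.0000)/(96.5048−67.1673) = 0.0000. V = [p*·0.0000 + (1−p*)·0.0000]/1.09 = 0.0000. B = V − Δ·S = 0.0000.
(2,1): S=110.9250. Δ = (V_up−V_dn)/(S_up−S_dn) = (35.5062−0.0000)/(138.6562−96.5048) = 0.8423. V = [p*·35.5062 + (1−p*)·0.0000]/1.09 = 18.8589. B = V − Δ·S = -74.5786.
(2,2): S=159.3750. Δ = (V_up−V_dn)/(S_up−S_dn) = (96.0687−35.5062)/(199.2188−138.6562) = 1.0000. V = [p*·96.0687 + (1−p*)·35.5062]/1.09 = 64.7420. B = V − Δ·S = -94.6330.
(1,0): S=88.7400. Δ = (V_up−V_dn)/(S_up−S_dn) = (18.8589−0.0000)/(110.9250−77.2038) = 0.5593. V = [p*·18.8589 + (1−p*)·0.0000]/1.09 = 10.0168. B = V − Δ·S = -39.6120.
(1,1): S=127.5000. Δ = (V_up−V_dn)/(S_up−S_dn) = (64.7420−18.8589)/(159.3750−110.9250) = 0.9470. V = [p*·64.7420 + (1−p*)·18.8589]/1.09 = 41.6723. B = V − Δ·S = -79.0725.
(0,0): S=102.0000. Δ = (V_up−V_dn)/(S_up−S_dn) = (41.6723−10.0168)/(127.5000−88.7400) = 0.8167. V = [p*·41.6723 + (1−p*)·10.0168]/1.09 = 26.0034. B = V − Δ·S = -57.3005.
Sanity check at the root: Δ(0,0)·S0 + B(0,0) reproduces V0 = 26.0034.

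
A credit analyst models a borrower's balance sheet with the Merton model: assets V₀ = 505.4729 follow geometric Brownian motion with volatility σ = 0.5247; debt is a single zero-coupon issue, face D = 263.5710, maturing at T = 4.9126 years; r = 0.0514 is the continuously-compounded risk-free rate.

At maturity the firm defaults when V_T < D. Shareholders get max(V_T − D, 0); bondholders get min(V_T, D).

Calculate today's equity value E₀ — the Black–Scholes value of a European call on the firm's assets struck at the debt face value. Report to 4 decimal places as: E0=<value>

With assets at 505.4729 and a single debt payment of 263.5710 at 4.9126 years:
d₁ = [ln(V₀/D) + (r + σ²/2)T] / (σ√T)
   = [ln(505.4729/263.5710) + (0.0514 + 0.5·0.5247²)·4.9126] / (0.5247·√4.9126)
   = [0.651172 + 0.928752] / 1.162965 = 1.358530
d₂ = d₁ − σ√T = 1.358530 − 1.162965 = 0.195565
N(d₁) = 0.912852,  N(d₂) = 0.577525,  e^(−rT) = 0.776850
E₀ = V₀·N(d₁) − D·e^(−rT)·N(d₂)
   = 505.4729·0.912852 − 263.5710·0.776850·0.577525 = 343.170900

E0=343.1709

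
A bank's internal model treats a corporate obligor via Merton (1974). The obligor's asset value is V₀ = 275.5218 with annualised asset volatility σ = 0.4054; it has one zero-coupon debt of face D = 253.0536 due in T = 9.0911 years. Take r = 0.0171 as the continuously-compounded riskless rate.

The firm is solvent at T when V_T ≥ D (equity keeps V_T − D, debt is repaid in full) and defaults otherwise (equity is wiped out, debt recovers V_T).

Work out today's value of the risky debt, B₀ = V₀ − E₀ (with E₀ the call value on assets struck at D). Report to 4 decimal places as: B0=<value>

Apply the equity-as-call identities (strike 253.0536, horizon 9.0911 years):
d₁ = [ln(V₀/D) + (r + σ²/2)T] / (σ√T)
   = [ln(275.5218/253.0536) + (0.0171 + 0.5·0.4054²)·9.0911] / (0.4054·√9.0911)
   = [0.085065 + 0.902515] / 1.222340 = 0.807943
d₂ = d₁ − σ√T = 0.807943 − 1.222340 = -0.414397
N(d₁) = 0.790438,  N(d₂) = 0.339292,  e^(−rT) = 0.856023
E₀ = V₀·N(d₁) − D·e^(−rT)·N(d₂)
   = 275.5218·0.790438 − 253.0536·0.856023·0.339292 = 144.285688
B₀ = V₀ − E₀ = 275.5218 − 144.285688 = 131.236112

B0=131.2361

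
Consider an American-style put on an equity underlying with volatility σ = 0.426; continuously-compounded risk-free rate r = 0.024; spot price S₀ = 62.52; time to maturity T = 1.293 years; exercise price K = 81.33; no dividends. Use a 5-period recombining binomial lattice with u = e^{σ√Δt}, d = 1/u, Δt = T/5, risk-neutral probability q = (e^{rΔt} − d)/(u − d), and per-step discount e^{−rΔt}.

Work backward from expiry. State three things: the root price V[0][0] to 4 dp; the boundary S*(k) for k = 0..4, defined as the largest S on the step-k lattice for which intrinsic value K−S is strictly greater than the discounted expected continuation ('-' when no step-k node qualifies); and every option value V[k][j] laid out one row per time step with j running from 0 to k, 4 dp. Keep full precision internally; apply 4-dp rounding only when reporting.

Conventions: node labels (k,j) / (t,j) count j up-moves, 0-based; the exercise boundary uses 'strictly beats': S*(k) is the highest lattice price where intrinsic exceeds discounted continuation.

price = 23.6941
boundary = - - 40.5372 50.3427 62.5200
tree:
23.6941
31.7829 14.5309
40.7928 21.6491 6.3816
48.6884 30.9873 10.9934 1.0607
55.0461 40.7928 18.8100 1.9776 0.0000
60.1655 48.6884 30.9873 3.6872 0.0000 0.0000

Δt=0.25860, u=1.24189, d=0.80523, q=0.46031, disc=e^(-rΔt)=0.99381
k=5 terminal: V=max(K-S,0) → 60.1655 48.6884 30.9873 3.6872 0.0000 0.0000
k=4: j=0 S=26.2839 intr=55.0461 cont=54.5429 V=55.0461[EX]; j=1 S=40.5372 intr=40.7928 cont=40.2895 V=40.7928[EX]; j=2 S=62.5200 intr=18.8100 cont=18.3068 V=18.8100[EX]; j=3 S=96.4237 intr=0.0000 cont=1.9776 V=1.9776[hold]; j=4 S=148.7128 intr=0.0000 cont=0.0000 V=0.0000[hold]  S*(4)=62.5200
k=3: j=0 S=32.6416 intr=48.6884 cont=48.1852 V=48.6884[EX]; j=1 S=50.3427 intr=30.9873 cont=30.4841 V=30.9873[EX]; j=2 S=77.6428 intr=3.6872 cont=10.9934 V=10.9934[hold]; j=3 S=119.7474 intr=0.0000 cont=1.0607 V=1.0607[hold]  S*(3)=50.3427
k=2: j=0 S=40.5372 intr=40.7928 cont=40.2895 V=40.7928[EX]; j=1 S=62.5200 intr=18.8100 cont=21.6491 V=21.6491[hold]; j=2 S=96.4237 intr=0.0000 cont=6.3816 V=6.3816[hold]  S*(2)=40.5372
k=1: j=0 S=50.3427 intr=30.9873 cont=31.7829 V=31.7829[hold]; j=1 S=77.6428 intr=3.6872 cont=14.5309 V=14.5309[hold]  S*(1)=-
k=0: j=0 S=62.5200 intr=18.8100 cont=23.6941 V=23.6941[hold]  S*(0)=-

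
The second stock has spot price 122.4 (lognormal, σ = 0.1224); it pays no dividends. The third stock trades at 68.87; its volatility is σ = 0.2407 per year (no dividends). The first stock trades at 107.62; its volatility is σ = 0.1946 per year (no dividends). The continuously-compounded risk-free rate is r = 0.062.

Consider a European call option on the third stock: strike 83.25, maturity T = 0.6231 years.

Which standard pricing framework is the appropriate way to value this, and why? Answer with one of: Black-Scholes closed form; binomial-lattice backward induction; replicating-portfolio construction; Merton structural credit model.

Key observation: everything needed for the exact continuous-time valuation of the European call on the third stock (strike 83.25) is given, and no feature rules the closed form out.

framework: Black-Scholes closed form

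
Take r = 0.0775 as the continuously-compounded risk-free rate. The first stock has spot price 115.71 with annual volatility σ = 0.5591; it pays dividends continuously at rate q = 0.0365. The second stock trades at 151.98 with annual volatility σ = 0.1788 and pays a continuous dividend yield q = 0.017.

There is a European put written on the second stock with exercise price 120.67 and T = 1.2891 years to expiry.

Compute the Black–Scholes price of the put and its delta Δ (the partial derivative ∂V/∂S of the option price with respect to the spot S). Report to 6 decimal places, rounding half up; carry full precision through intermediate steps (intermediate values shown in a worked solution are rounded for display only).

price = 0.720592
Δ = -0.051261

σ√T = 0.1788·√1.2891 = 0.203007
d₁ = (ln(S/K) + (r−q+σ²/2)T) / (σ√T) = (ln(151.98/120.67) + (0.0775−0.017+0.1788²/2)·1.2891) / 0.203007 = (0.230689 + 0.098596) / 0.203007 = 1.622043
d₂ = d₁ − σ√T = 1.622043 − 0.203007 = 1.419036
e^{−rT} = 0.904923
e^{−qT} = 0.978324
N(−d₁) = 0.052397,  N(−d₂) = 0.077944
Put price V = K·e^{−rT}·N(−d₂) − S·e^{−qT}·N(−d₁) = 8.511292 − 7.790699 = 0.720592
Δ = −e^{−qT}·N(−d₁) = -0.051261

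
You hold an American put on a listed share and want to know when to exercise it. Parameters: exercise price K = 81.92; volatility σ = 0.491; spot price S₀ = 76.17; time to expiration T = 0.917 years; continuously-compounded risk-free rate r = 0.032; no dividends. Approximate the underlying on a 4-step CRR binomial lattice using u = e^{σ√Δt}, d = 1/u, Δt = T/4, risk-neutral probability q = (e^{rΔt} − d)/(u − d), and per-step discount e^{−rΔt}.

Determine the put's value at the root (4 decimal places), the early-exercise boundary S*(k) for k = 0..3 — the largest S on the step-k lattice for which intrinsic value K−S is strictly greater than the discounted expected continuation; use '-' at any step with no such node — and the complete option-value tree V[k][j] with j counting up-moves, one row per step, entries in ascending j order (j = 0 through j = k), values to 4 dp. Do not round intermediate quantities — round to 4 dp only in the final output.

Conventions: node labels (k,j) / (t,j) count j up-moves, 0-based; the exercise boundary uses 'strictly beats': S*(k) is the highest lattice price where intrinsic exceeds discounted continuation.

price = 16.7261
boundary = - - 47.5978 60.2123
tree:
16.7261
24.4466 7.8228
34.3222 13.1069 1.6706
44.2940 21.7077 3.0994 0.0000
52.1767 34.3222 5.7500 0.0000 0.0000

Δt=0.22925, u=1.26502, d=0.79050, q=0.45701, disc=e^(-rΔt)=0.99269
k=4 terminal: V=max(K-S,0) → 52.1767 34.3222 5.7500 0.0000 0.0000
k=3: j=0 S=37.6260 intr=44.2940 cont=43.6953 V=44.2940[EX]; j=1 S=60.2123 intr=21.7077 cont=21.1089 V=21.7077[EX]; j=2 S=96.3569 intr=0.0000 cont=3.0994 V=3.0994[hold]; j=3 S=154.1985 intr=0.0000 cont=0.0000 V=0.0000[hold]  S*(3)=60.2123
k=2: j=0 S=47.5978 intr=34.3222 cont=33.7235 V=34.3222[EX]; j=1 S=76.1700 intr=5.7500 cont=13.1069 V=13.1069[hold]; j=2 S=121.8938 intr=0.0000 cont=1.6706 V=1.6706[hold]  S*(2)=47.5978
k=1: j=0 S=60.2123 intr=21.7077 cont=24.4466 V=24.4466[hold]; j=1 S=96.3569 intr=0.0000 cont=7.8228 V=7.8228[hold]  S*(1)=-
k=0: j=0 S=76.1700 intr=5.7500 cont=16.7261 V=16.7261[hold]  S*(0)=-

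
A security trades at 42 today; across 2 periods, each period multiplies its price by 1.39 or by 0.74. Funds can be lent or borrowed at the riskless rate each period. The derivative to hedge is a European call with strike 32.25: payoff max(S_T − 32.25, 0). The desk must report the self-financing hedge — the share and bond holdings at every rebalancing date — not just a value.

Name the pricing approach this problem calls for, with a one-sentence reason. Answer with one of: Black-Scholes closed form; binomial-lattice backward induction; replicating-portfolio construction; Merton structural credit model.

Key observation: a price alone would not answer the question — the per-node share/bond construction on the spot-42, 1.39/0.74 tree is required, and only the replicating-portfolio method yields it.

framework: replicating-portfolio construction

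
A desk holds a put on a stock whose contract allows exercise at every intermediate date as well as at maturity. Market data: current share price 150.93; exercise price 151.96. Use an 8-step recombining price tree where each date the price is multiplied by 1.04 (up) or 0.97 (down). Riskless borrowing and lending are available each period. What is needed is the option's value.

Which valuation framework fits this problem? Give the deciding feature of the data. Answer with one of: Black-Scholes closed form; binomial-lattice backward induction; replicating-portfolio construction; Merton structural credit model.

framework: binomial-lattice backward induction

Key observation: the defining feature is the embedded early-exercise option across 8 discrete dates on the spot-150.93 tree; pricing the strike-151.96 put means working backward with an exercise test at every node.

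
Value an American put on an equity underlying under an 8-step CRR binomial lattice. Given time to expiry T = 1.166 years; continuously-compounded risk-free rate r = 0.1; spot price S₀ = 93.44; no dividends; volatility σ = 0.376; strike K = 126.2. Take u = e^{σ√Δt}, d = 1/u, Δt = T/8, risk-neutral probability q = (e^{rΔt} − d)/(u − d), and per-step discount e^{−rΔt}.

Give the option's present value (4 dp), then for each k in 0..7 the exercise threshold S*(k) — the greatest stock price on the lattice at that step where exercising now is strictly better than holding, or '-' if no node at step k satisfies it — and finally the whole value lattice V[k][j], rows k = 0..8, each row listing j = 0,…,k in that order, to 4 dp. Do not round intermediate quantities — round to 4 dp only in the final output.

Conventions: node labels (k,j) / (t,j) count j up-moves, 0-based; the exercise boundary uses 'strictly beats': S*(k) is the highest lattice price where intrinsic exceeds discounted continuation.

price = 33.1560
boundary = - 80.9453 93.4400 80.9453 93.4400 80.9453 93.4400 107.8634
tree:
33.1560
45.2547 22.7134
56.0787 32.7600 13.9047
65.4553 45.2547 21.7613 6.9062
73.5780 56.0787 32.7600 12.0294 2.2810
80.6146 65.4553 45.2547 20.3103 4.5780 0.1840
86.7102 73.5780 56.0787 32.7600 9.1712 0.3851 0.0000
91.9908 80.6146 65.4553 45.2547 18.3366 0.8060 0.0000 0.0000
96.5652 86.7102 73.5780 56.0787 32.7600 1.6867 0.0000 0.0000 0.0000

Δt=0.14575, u=1.15436, d=0.86628, q=0.51514, disc=e^(-rΔt)=0.98553
k=8 terminal: V=max(K-S,0) → 96.5652 86.7102 73.5780 56.0787 32.7600 1.6867 0.0000 0.0000 0.0000
k=7: j=0 S=34.2092 intr=91.9908 cont=90.1648 V=91.9908[EX]; j=1 S=45.5854 intr=80.6146 cont=78.7886 V=80.6146[EX]; j=2 S=60.7447 intr=65.4553 cont=63.6292 V=65.4553[EX]; j=3 S=80.9453 intr=45.2547 cont=43.4287 V=45.2547[EX]; j=4 S=107.8634 intr=18.3366 cont=16.5105 V=18.3366[EX]; j=5 S=143.7332 intr=0.0000 cont=0.8060 V=0.8060[hold]; j=6 S=191.5313 intr=0.0000 cont=0.0000 V=0.0000[hold]; j=7 S=255.2246 intr=0.0000 cont=0.0000 V=0.0000[hold]  S*(7)=107.8634
k=6: j=0 S=39.4898 intr=86.7102 cont=84.8842 V=86.7102[EX]; j=1 S=52.6220 intr=73.5780 cont=71.7520 V=73.5780[EX]; j=2 S=70.1213 intr=56.0787 cont=54.2527 V=56.0787[EX]; j=3 S=93.4400 intr=32.7600 cont=30.9340 V=32.7600[EX]; j=4 S=124.5133 intr=1.6867 cont=9.1712 V=9.1712[hold]; j=5 S=165.9199 intr=0.0000 cont=0.3851 V=0.3851[hold]; j=6 S=221.0961 intr=0.0000 cont=0.0000 V=0.0000[hold]  S*(6)=93.4400
k=5: j=0 S=45.5854 intr=80.6146 cont=78.7886 V=80.6146[EX]; j=1 S=60.7447 intr=65.4553 cont=63.6292 V=65.4553[EX]; j=2 S=80.9453 intr=45.2547 cont=43.4287 V=45.2547[EX]; j=3 S=107.8634 intr=18.3366 cont=20.3103 V=20.3103[hold]; j=4 S=143.7332 intr=0.0000 cont=4.5780 V=4.5780[hold]; j=5 S=191.5313 intr=0.0000 cont=0.1840 V=0.1840[hold]  S*(5)=80.9453
k=4: j=0 S=52.6220 intr=73.5780 cont=71.7520 V=73.5780[EX]; j=1 S=70.1213 intr=56.0787 cont=54.2527 V=56.0787[EX]; j=2 S=93.4400 intr=32.7600 cont=31.9360 V=32.7600[EX]; j=3 S=124.5133 intr=1.6867 cont=12.0294 V=12.0294[hold]; j=4 S=165.9199 intr=0.0000 cont=2.2810 V=2.2810[hold]  S*(4)=93.4400
k=3: j=0 S=60.7447 intr=65.4553 cont=63.6292 V=65.4553[EX]; j=1 S=80.9453 intr=45.2547 cont=43.4287 V=45.2547[EX]; j=2 S=107.8634 intr=18.3366 cont=21.7613 V=21.7613[hold]; j=3 S=143.7332 intr=0.0000 cont=6.9062 V=6.9062[hold]  S*(3)=80.9453
k=2: j=0 S=70.1213 intr=56.0787 cont=54.2527 V=56.0787[EX]; j=1 S=93.4400 intr=32.7600 cont=32.6727 V=32.7600[EX]; j=2 S=124.5133 intr=1.6867 cont=13.9047 V=13.9047[hold]  S*(2)=93.4400
k=1: j=0 S=80.9453 intr=45.2547 cont=43.4287 V=45.2547[EX]; j=1 S=107.8634 intr=18.3366 cont=22.7134 V=22.7134[hold]  S*(1)=80.9453
k=0: j=0 S=93.4400 intr=32.7600 cont=33.1560 V=33.1560[hold]  S*(0)=-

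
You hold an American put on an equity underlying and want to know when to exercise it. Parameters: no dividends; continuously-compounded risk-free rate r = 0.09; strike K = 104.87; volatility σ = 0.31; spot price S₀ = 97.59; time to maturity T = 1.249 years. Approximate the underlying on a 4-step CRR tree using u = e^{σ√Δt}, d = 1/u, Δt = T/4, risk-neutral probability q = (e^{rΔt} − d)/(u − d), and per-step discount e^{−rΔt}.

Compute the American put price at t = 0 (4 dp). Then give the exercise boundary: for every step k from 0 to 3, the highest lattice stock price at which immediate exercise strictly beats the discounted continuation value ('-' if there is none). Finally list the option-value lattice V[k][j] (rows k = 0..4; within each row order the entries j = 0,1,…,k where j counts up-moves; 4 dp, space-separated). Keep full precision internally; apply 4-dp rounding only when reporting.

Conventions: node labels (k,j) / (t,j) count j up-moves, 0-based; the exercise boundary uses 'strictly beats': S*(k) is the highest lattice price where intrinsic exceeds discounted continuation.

Δt=0.31225, u=1.18913, d=0.84095, q=0.53866, disc=e^(-rΔt)=0.97229
k=4 terminal: V=max(K-S,0) → 56.0631 35.8550 7.2800 0.0000 0.0000
k=3: j=0 S=58.0380 intr=46.8320 cont=43.9260 V=46.8320[EX]; j=1 S=82.0681 intr=22.8019 cont=19.8958 V=22.8019[EX]; j=2 S=116.0477 intr=0.0000 cont=3.2655 V=3.2655[hold]; j=3 S=164.0962 intr=0.0000 cont=0.0000 V=0.0000[hold]  S*(3)=82.0681
k=2: j=0 S=69.0150 intr=35.8550 cont=32.9490 V=35.8550[EX]; j=1 S=97.5900 intr=7.2800 cont=11.9382 V=11.9382[hold]; j=2 S=137.9963 intr=0.0000 cont=1.4648 V=1.4648[hold]  S*(2)=69.0150
k=1: j=0 S=82.0681 intr=22.8019 cont=22.3355 V=22.8019[EX]; j=1 S=116.0477 intr=0.0000 cont=6.1221 V=6.1221[hold]  S*(1)=82.0681
k=0: j=0 S=97.5900 intr=7.2800 cont=13.4343 V=13.4343[hold]  S*(0)=-

price = 13.4343
boundary = - 82.0681 69.0150 82.0681
tree:
13.4343
22.8019 6.1221
35.8550 11.9382 1.4648
46.8320 22.8019 3.2655 0.0000
56.0631 35.8550 7.2800 0.0000 0.0000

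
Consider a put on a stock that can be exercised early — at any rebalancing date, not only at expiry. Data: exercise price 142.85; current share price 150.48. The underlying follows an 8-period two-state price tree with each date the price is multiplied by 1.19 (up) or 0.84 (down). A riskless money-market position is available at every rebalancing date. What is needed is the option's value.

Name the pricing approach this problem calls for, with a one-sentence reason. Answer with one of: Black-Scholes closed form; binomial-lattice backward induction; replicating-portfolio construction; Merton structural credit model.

Key observation: the defining feature is the embedded early-exercise option across 8 discrete dates on the spot-150.48 tree; pricing the strike-142.85 put means working backward with an exercise test at every node.

framework: binomial-lattice backward induction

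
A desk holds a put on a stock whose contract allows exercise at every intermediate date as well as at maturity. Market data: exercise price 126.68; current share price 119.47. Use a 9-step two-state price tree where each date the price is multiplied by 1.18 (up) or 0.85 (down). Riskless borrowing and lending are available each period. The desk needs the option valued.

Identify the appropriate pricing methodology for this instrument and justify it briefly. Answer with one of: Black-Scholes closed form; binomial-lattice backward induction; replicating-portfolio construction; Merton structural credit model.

Key observation: early exercise of the strike-126.68 put must be checked at each of the 9 dates (spot 119.47), which forces a node-by-node comparison of intrinsic and continuation value backward from expiry.

framework: binomial-lattice backward induction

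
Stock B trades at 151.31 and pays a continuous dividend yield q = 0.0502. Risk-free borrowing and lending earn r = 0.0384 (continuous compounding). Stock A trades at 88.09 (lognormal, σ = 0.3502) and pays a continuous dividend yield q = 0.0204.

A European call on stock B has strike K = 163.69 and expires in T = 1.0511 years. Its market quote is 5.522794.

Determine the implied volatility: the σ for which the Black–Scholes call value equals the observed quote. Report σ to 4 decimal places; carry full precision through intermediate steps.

At σ = 0.1799 the Black–Scholes value reproduces the quote:
σ√T = 0.1799·√1.0511 = 0.184439
d₁ = (ln(S/K) + (r−q+σ²/2)T) / (σ√T) = (ln(151.31/163.69) + (0.0384−0.0502+0.1799²/2)·1.0511) / 0.184439 = (-0.078644 + 0.004606) / 0.184439 = -0.401421
d₂ = d₁ − σ√T = -0.401421 − 0.184439 = -0.585860
e^{−rT} = 0.960441
e^{−qT} = 0.948603
N(d₁) = 0.344055,  N(d₂) = 0.278985
V = S·e^{−qT}·N(d₁) − K·e^{−rT}·N(d₂) = 49.383286 − 43.860493 = 5.522794 (the observed quote) — the price is monotone increasing in volatility, hence this σ is the only solution

sigma = 0.1799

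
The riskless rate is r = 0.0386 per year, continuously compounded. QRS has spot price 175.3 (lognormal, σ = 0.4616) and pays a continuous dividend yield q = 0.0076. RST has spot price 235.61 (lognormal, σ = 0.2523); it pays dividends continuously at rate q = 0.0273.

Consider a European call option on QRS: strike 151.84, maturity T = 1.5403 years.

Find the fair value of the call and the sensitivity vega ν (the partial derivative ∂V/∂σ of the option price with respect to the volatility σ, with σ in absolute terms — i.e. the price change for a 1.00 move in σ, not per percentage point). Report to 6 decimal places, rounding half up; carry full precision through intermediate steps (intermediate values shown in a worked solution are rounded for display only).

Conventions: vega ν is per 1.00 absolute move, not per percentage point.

σ√T = 0.4616·√1.5403 = 0.572886
d₁ = (ln(S/K) + (r−q+σ²/2)T) / (σ√T) = (ln(175.3/151.84) + (0.0386−0.0076+0.4616²/2)·1.5403) / 0.572886 = (0.143671 + 0.211849) / 0.572886 = 0.620577
d₂ = d₁ − σ√T = 0.620577 − 0.572886 = 0.047691
e^{−rT} = 0.942277
e^{−qT} = 0.988362
N(d₁) = 0.732561,  N(d₂) = 0.519019
Call price V = S·e^{−qT}·N(d₁) − K·e^{−rT}·N(d₂) = 126.923419 − 74.258800 = 52.664618
φ(d₁) = (1/√(2π))·e^{−d₁²/2} = 0.329066
ν = S·e^{−qT}·φ(d₁)·√T = 70.759345

price = 52.664618
ν = 70.759345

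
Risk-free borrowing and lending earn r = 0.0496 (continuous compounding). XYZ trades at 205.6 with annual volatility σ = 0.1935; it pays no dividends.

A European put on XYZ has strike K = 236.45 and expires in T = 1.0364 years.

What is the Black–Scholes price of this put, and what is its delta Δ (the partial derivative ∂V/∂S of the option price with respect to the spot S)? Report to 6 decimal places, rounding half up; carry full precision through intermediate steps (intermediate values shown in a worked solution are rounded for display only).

σ√T = 0.1935·√1.0364 = 0.196990
d₁ = (ln(S/K) + (r+σ²/2)T) / (σ√T) = (ln(205.6/236.45) + (0.0496+0.1935²/2)·1.0364) / 0.196990 = (-0.139804 + 0.070808) / 0.196990 = -0.350252
d₂ = d₁ − σ√T = -0.350252 − 0.196990 = -0.547242
e^{−rT} = 0.949893
N(−d₁) = 0.636925,  N(−d₂) = 0.707894
Put price V = K·e^{−rT}·N(−d₂) − S·N(−d₁) = 158.994591 − 130.951823 = 28.042768
Δ = −N(−d₁) = -0.636925

price = 28.042768
Δ = -0.636925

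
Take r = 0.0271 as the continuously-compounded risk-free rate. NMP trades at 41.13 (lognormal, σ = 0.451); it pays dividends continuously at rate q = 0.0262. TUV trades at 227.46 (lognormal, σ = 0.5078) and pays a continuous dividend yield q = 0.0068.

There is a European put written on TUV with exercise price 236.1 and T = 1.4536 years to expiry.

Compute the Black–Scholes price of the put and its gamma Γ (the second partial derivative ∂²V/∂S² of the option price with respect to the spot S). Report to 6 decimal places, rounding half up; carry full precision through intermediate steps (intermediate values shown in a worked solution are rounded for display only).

price = 55.256592
Γ = 0.002717

σ√T = 0.5078·√1.4536 = 0.612231
d₁ = (ln(S/K) + (r−q+σ²/2)T) / (σ√T) = (ln(227.46/236.1) + (0.0271−0.0068+0.5078²/2)·1.4536) / 0.612231 = (-0.037281 + 0.216921) / 0.612231 = 0.293419
d₂ = d₁ − σ√T = 0.293419 − 0.612231 = -0.318812
e^{−rT} = 0.961373
e^{−qT} = 0.990164
N(−d₁) = 0.384601,  N(−d₂) = 0.625065
Put price V = K·e^{−rT}·N(−d₂) − S·e^{−qT}·N(−d₁) = 141.877456 − 86.620863 = 55.256592
φ(d₁) = (1/√(2π))·e^{−d₁²/2} = 0.382133
Γ = e^{−qT}·φ(d₁) / (S·σ·√T) = 0.002717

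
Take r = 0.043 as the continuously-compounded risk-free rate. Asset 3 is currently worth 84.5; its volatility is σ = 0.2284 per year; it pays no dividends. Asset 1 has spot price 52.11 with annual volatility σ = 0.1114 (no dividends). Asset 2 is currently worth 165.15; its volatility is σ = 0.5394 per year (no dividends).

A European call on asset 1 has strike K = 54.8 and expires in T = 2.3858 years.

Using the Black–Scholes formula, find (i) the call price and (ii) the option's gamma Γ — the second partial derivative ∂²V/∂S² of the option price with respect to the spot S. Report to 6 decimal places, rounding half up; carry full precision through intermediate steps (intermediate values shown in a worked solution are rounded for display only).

price = 4.967229
Γ = 0.041239

σ√T = 0.1114·√2.3858 = 0.172069
d₁ = (ln(S/K) + (r+σ²/2)T) / (σ√T) = (ln(52.11/54.8) + (0.043+0.1114²/2)·2.3858) / 0.172069 = (-0.050333 + 0.117393) / 0.172069 = 0.389727
d₂ = d₁ − σ√T = 0.389727 − 0.172069 = 0.217658
e^{−rT} = 0.902497
N(d₁) = 0.651631,  N(d₂) = 0.586152
Call price V = S·N(d₁) − K·e^{−rT}·N(d₂) = 33.956485 − 28.989257 = 4.967229
φ(d₁) = (1/√(2π))·e^{−d₁²/2} = 0.369767
Γ = φ(d₁) / (S·σ·√T) = 0.041239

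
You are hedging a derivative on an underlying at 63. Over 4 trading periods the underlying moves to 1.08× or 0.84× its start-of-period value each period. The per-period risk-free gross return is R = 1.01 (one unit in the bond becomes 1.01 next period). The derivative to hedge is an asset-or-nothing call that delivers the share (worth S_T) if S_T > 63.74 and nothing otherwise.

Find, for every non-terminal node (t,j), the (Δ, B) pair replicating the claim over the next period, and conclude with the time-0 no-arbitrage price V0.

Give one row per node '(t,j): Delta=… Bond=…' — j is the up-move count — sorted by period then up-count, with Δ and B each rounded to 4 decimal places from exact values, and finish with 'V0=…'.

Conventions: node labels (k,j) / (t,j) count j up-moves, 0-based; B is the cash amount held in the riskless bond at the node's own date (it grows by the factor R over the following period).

Risk-neutral probability p* = (R−d)/(u−d) = (1.01−0.84)/(1.08−0.84) = 0.7083.
Expiry values: V(4,0)=0.0000, V(4,1)=0.0000, V(4,2)=0.0000, V(4,3)=66.6640, V(4,4)=85.7108
(3,0): S=37.3404. Δ = (V_up−V_dn)/(S_up−S_dn) = (0.0000−0.0000)/(40.3276−31.3659) = 0.0000. V = [p*·0.0000 + (1−p*)·0.0000]/1.01 = 0.0000. B = V − Δ·S = 0.0000.
(3,1): S=48.0090. Δ = (V_up−V_dn)/(S_up−S_dn) = (0.0000−0.0000)/(51.8497−40.3276) = 0.0000. V = [p*·0.0000 + (1−p*)·0.0000]/1.01 = 0.0000. B = V − Δ·S = 0.0000.
(3,2): S=61.7259. Δ = (V_up−V_dn)/(S_up−S_dn) = (66.6640−0.0000)/(66.6640−51.8497) = 4.5000. V = [p*·66.6640 + (1−p*)·0.0000]/1.01 = 46.7528. B = V − Δ·S = -231.0137.
(3,3): S=79.3619. Δ = (V_up−V_dn)/(S_up−S_dn) = (85.7108−66.6640)/(85.7108−66.6640) = 1.0000. V = [p*·85.7108 + (1−p*)·66.6640]/1.01 = 79.3619. B = V − Δ·S = 0.0000.
(2,0): S=44.4528. Δ = (V_up−V_dn)/(S_up−S_dn) = (0.0000−0.0000)/(48.0090−37.3404) = 0.0000. V = [p*·0.0000 + (1−p*)·0.0000]/1.01 = 0.0000. B = V − Δ·S = 0.0000.
(2,1): S=57.1536. Δ = (V_up−V_dn)/(S_up−S_dn) = (46.7528−0.0000)/(61.7259−48.0090) = 3.4084. V = [p*·46.7528 + (1−p*)·0.0000]/1.01 = 32.7887. B = V − Δ·S = -162.0146.
(2,2): S=73.4832. Δ = (V_up−V_dn)/(S_up−S_dn) = (79.3619−46.7528)/(79.3619−61.7259) = 1.8490. V = [p*·79.3619 + (1−p*)·46.7528]/1.01 = 69.1593. B = V − Δ·S = -66.7119.
(1,0): S=52.9200. Δ = (V_up−V_dn)/(S_up−S_dn) = (32.7887−0.0000)/(57.1536−44.4528) = 2.5816. V = [p*·32.7887 + (1−p*)·0.0000]/1.01 = 22.9953. B = V − Δ·S = -113.6241.
(1,1): S=68.0400. Δ = (V_up−V_dn)/(S_up−S_dn) = (69.1593−32.7887)/(73.4832−57.1536) = 2.2273. V = [p*·69.1593 + (1−p*)·32.7887]/1.01 = 57.9715. B = V − Δ·S = -93.5728.
(0,0): S=63.0000. Δ = (V_up−V_dn)/(S_up−S_dn) = (57.9715−22.9953)/(68.0400−52.9200) = 2.3132. V = [p*·57.9715 + (1−p*)·22.9953]/1.01 = 47.2971. B = V − Δ·S = -98.4367.
Check: Δ(0,0)·S0 + B(0,0) = 47.2971 = V0.

(0,0): Delta=2.3132 Bond=-98.4367
(1,0): Delta=2.5816 Bond=-113.6241
(1,1): Delta=2.2273 Bond=-93.5728
(2,0): Delta=0.0000 Bond=0.0000
(2,1): Delta=3.4084 Bond=-162.0146
(2,2): Delta=1.8490 Bond=-66.7119
(3,0): Delta=0.0000 Bond=0.0000
(3,1): Delta=0.0000 Bond=0.0000
(3,2): Delta=4.5000 Bond=-231.0137
(3,3): Delta=1.0000 Bond=0.0000
V0=47.2971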